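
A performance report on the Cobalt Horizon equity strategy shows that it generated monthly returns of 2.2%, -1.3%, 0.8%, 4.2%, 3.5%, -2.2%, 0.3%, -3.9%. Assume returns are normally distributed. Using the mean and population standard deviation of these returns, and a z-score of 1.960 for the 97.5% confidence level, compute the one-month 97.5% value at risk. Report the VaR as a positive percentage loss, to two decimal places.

4.72

μ = (2.2 − 1.3 + 0.8 + 4.2 + 3.5 − 2.2 + 0.3 − 3.9) / 8 = 3.60 / 8 = 0.4500%
Σ(r − μ)² = (2.2 − 0.4500)² + (-1.3 − 0.4500)² + … = 55.5800
σ = √[55.5800 / 8] = 2.6358%
VaR = −(μ − z·σ) = −(0.4500 − 1.960 × 2.6358) = −(-4.7162) = 4.7162%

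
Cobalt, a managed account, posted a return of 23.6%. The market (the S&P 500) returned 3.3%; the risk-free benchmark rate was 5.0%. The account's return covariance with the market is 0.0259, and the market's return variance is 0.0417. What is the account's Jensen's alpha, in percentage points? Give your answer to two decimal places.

β = Cov / Var = 0.0259 / 0.0417 = 0.6211
E[R] = Rf + β(Rm − Rf) = 5.0% + 0.6211 × (3.3% − 5.0%) = 3.9441%
α = Rp − E[R] = 23.6% − 3.9441% = 19.6559

19.66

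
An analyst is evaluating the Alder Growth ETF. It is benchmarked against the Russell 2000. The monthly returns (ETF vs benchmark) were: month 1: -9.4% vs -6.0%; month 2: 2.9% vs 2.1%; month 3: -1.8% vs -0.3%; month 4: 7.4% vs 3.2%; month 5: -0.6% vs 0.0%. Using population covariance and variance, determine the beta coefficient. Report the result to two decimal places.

1.71

r̄p = -0.3000%,  r̄m = -0.2000%
Cov = Σ(rp − r̄p)(rm − r̄m) / 5 = 17.2820
Var(rm) = Σ(rm − r̄m)² / 5 = 10.1080
β = Cov / Var = 17.2820 / 10.1080 = 1.7097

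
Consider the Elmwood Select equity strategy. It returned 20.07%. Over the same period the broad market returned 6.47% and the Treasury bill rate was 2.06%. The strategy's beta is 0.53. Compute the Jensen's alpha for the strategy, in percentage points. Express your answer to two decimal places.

15.67

CAPM expected return = Rf + β(Rm − Rf) = 2.06% + 0.53 × (6.47% − 2.06%) = 2.06 + 0.53 × 4.41 = 4.3973%
Jensen's α = Rp − E[R] = 20.07% − 4.3973% = 15.6727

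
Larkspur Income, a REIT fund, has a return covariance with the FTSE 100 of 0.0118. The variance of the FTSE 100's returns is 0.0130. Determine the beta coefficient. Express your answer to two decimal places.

0.91

β = Cov(Rp, Rm) / Var(Rm) = 0.0118 / 0.0130 = 0.9077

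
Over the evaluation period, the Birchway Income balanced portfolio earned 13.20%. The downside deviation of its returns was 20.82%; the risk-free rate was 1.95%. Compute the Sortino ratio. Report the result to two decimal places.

0.54

Sortino = (Rp − Rf) / σd = (13.20% − 1.95%) / 20.82% = 11.25% / 20.82% = 0.5403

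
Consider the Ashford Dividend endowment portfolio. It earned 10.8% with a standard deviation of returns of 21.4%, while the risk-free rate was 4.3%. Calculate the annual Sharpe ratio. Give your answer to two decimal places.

Sharpe = (Rp − Rf) / σp = (10.8% − 4.3%) / 21.4% = 6.50% / 21.4% = 0.3037

0.30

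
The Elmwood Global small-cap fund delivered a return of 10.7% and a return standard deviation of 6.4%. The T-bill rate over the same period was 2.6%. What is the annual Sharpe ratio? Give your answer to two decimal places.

1.27

Sharpe = (Rp − Rf) / σp = (10.7% − 2.6%) / 6.4% = 8.10% / 6.4% = 1.2656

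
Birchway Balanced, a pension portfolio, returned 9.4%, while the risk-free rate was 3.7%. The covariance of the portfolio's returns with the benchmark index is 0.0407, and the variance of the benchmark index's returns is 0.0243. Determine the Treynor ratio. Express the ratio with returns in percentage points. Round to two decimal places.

β = Cov / Var = 0.0407 / 0.0243 = 1.6749
Treynor = (Rp − Rf) / β = (9.4% − 3.7%) / 1.6749 = 5.70 / 1.6749 = 3.4032

3.40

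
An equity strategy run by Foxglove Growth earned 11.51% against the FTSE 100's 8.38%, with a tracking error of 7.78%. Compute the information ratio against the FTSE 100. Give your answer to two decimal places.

IR = (Rp − Rb) / TE = (11.51% − 8.38%) / 7.78% = 3.13% / 7.78% = 0.4023

0.40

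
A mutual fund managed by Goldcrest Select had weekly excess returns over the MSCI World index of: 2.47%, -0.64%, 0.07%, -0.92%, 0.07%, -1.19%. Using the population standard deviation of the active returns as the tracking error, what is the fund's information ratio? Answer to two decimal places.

-0.02

r̄ = (2.47 − 0.64 + 0.07 − 0.92 + 0.07 − 1.19) / 6 = -0.140 / 6 = -0.0233%
Population std dev = √[8.7795 / 6] = 1.2096%
IR = r̄ / tracking error = -0.0233 / 1.2096 = -0.0193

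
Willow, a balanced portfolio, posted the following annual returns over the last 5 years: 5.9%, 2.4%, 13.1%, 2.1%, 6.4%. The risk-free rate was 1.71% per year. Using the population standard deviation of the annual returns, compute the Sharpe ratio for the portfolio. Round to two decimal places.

1.08

r̄ = (5.9 + 2.4 + 13.1 + 2.1 + 6.4) / 5 = 29.90 / 5 = 5.9800%
Σ(r − r̄)² = 78.7480; population σ = √(78.7480/5) = 3.9686%
Sharpe = (r̄ − rf) / σ = (5.9800 − 1.71) / 3.9686 = 4.2700 / 3.9686 = 1.0759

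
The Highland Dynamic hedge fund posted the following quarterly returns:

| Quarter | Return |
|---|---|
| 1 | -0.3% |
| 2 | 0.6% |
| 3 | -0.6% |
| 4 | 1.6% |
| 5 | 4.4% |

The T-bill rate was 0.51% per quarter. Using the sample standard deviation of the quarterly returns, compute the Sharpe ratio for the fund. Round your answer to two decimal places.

0.31

r̄ = (-0.3 + 0.6 − 0.6 + 1.6 + 4.4) / 5 = 5.70 / 5 = 1.1400%
Σ(r − r̄)² = (-0.3 − 1.1400)² + (0.6 − 1.1400)² + … = 16.2320
sample σ = √(16.2320 / 4) = √4.0580 = 2.0144%
Sharpe = (r̄ − rf) / σ = (1.1400 − 0.51) / 2.0144 = 0.6300 / 2.0144 = 0.3127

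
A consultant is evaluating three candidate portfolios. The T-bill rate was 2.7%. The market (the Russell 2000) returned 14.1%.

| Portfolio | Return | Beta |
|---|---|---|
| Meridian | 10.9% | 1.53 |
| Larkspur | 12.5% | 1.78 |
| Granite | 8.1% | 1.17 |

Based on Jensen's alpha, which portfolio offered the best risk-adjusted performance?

Granite

Meridian: α = 10.9% − [2.7% + 1.53 × (14.1% − 2.7%)] = -9.242
Larkspur: α = 12.5% − [2.7% + 1.78 × (14.1% − 2.7%)] = -10.492
Granite: α = 8.1% − [2.7% + 1.17 × (14.1% − 2.7%)] = -7.938
Highest: Granite (-7.938).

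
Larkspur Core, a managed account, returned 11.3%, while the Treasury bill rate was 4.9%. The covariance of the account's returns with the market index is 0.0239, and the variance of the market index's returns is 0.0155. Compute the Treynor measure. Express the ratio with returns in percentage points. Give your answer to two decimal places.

4.15

β = Cov / Var = 0.0239 / 0.0155 = 1.5419
Treynor = (Rp − Rf) / β = (11.3% − 4.9%) / 1.5419 = 6.40 / 1.5419 = 4.1507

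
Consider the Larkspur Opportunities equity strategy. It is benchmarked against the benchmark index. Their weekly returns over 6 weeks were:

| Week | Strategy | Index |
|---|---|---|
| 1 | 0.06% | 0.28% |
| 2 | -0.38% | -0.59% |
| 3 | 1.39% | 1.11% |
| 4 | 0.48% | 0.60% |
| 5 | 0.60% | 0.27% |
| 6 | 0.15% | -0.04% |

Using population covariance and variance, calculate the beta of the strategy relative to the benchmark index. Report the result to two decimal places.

0.97

r̄p = 0.3833%,  r̄m = 0.2717%
Cov = Σ(rp − r̄p)(rm − r̄m) / 6 = 0.2672
Var(rm) = Σ(rm − r̄m)² / 6 = 0.2750
β = Cov / Var = 0.2672 / 0.2750 = 0.9716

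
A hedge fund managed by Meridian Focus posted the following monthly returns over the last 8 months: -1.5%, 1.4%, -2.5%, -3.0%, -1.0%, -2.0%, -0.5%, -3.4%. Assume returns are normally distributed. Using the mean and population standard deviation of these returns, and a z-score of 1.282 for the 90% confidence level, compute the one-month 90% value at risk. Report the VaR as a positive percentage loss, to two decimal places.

Mean return r̄ = -12.50 / 8 = -1.5625%
Population std dev = √[16.7388 / 8] = 1.4465%
VaR = −(r̄ − z·σ) = −(-1.5625 − 1.282 × 1.4465) = −(-3.4169) = 3.4169%

3.42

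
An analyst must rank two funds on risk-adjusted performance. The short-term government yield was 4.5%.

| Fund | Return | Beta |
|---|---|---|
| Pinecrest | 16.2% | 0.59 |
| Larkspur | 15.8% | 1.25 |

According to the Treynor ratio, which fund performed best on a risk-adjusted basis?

Pinecrest: Treynor = (16.2% − 4.5%) / 0.59 = 19.831
Larkspur: Treynor = (15.8% − 4.5%) / 1.25 = 9.040
Highest: Pinecrest (19.831).

Pinecrest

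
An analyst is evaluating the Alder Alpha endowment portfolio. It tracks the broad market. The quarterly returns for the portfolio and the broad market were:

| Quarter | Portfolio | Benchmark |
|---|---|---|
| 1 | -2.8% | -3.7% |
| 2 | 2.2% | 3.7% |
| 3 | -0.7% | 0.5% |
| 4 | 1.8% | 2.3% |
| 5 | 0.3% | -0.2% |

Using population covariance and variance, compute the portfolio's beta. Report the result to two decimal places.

r̄p = 0.1600%,  r̄m = 0.5200%
Cov = Σ(rp − r̄p)(rm − r̄m) / 5 = 4.3628
Var(rm) = Σ(rm − r̄m)² / 5 = 6.3216
β = Cov / Var = 4.3628 / 6.3216 = 0.6901

0.69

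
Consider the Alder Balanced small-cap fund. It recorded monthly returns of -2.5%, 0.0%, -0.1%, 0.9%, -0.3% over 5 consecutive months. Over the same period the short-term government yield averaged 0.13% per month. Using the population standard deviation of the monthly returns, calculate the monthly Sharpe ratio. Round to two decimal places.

-0.47

Mean return μ = -2.00 / 5 = -0.4000%
Population std dev = √[6.3600 / 5] = 1.1278%
Sharpe = (μ − rf) / σ = (-0.4000 − 0.13) / 1.1278 = -0.5300 / 1.1278 = -0.4699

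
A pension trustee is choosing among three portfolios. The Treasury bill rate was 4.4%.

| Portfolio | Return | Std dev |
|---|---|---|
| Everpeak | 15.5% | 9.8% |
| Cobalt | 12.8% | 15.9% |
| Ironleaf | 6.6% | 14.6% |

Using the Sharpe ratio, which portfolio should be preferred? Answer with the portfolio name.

Everpeak

Everpeak: Sharpe ratio = (15.5% − 4.4%) / 9.8% = 1.133
Cobalt: Sharpe ratio = (12.8% − 4.4%) / 15.9% = 0.528
Ironleaf: Sharpe ratio = (6.6% − 4.4%) / 14.6% = 0.151
Highest: Everpeak (1.133).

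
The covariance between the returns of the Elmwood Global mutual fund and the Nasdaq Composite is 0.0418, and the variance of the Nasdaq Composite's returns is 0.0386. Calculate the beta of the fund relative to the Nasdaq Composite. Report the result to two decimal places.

1.08

β = Cov(Rp, Rm) / Var(Rm) = 0.0418 / 0.0386 = 1.0829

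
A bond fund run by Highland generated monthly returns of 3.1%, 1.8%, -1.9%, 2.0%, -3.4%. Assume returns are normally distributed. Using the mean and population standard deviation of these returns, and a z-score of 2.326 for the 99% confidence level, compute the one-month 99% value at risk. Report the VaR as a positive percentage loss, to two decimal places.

r̄ = (3.1 + 1.8 − 1.9 + 2 − 3.4) / 5 = 0.3200%
Population σ = √[Σ(r − r̄)² / 5] = √[31.5080 / 5] = √6.3016 = 2.5103%
VaR = −(r̄ − z·σ) = −(0.3200 − 2.326 × 2.5103) = −(-5.5190) = 5.5190%

5.52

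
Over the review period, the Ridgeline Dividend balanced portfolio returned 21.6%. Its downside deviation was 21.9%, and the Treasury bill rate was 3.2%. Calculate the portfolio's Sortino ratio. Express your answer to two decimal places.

0.84

Sortino = (Rp − Rf) / σd = (21.6% − 3.2%) / 21.9% = 18.40% / 21.9% = 0.8402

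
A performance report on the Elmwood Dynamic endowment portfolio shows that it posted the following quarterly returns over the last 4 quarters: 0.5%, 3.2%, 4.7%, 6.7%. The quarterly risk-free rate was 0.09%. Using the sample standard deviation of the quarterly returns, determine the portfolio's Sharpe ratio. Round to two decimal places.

1.41

r̄ = (0.5 + 3.2 + 4.7 + 6.7) / 4 = 3.7750%
Sample σ = √[Σ(r − r̄)² / 3] = √[20.4675 / 3] = √6.8225 = 2.6120%
Sharpe = (r̄ − rf) / σ = (3.7750 − 0.09) / 2.6120 = 3.6850 / 2.6120 = 1.4108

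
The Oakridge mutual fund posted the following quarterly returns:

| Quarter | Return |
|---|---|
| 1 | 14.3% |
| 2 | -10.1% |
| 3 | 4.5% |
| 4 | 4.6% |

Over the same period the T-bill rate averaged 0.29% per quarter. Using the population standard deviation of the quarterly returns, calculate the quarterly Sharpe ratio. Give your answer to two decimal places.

r̄ = (14.3 − 10.1 + 4.5 + 4.6) / 4 = 13.30 / 4 = 3.3250%
Population σ = √[Σ(r − r̄)² / 4] = √[303.6875 / 4] = √75.9219 = 8.7133%
Sharpe = (r̄ − rf) / σ = (3.3250 − 0.29) / 8.7133 = 3.0350 / 8.7133 = 0.3483

0.35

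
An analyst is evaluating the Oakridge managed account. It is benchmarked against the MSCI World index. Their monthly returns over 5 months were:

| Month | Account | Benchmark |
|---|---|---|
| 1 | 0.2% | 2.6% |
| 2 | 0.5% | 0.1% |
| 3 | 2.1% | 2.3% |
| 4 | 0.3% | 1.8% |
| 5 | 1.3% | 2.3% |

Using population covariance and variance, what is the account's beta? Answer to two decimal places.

0.23

r̄p = 0.8800%,  r̄m = 1.8200%
Cov = Σ(rp − r̄p)(rm − r̄m) / 5 = 0.1844
Var(rm) = Σ(rm − r̄m)² / 5 = 0.8056
β = Cov / Var = 0.1844 / 0.8056 = 0.2289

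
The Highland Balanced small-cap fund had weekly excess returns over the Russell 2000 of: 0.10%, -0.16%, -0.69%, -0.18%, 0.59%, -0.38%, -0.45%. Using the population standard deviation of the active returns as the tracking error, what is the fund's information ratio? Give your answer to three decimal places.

r̄ = (0.1 − 0.16 − 0.69 − 0.18 + 0.59 − 0.38 − 0.45) / 7 = -1.170 / 7 = -0.1671%
Σ(r − r̄)² = (0.1 − (-0.1671))² + (-0.16 − (-0.1671))² + … = 1.0435
population σ = √(1.0435 / 7) = √0.1491 = 0.3861%
IR = r̄ / tracking error = -0.1671 / 0.3861 = -0.4328

-0.433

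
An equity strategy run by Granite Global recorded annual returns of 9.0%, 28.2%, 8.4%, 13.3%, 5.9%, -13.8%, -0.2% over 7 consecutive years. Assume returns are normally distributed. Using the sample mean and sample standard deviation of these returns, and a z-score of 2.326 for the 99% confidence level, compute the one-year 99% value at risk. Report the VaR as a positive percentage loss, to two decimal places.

22.47

r̄ = (9 + 28.2 + 8.4 + 13.3 + 5.9 − 13.8 − 0.2) / 7 = 7.2571%
Σ(r − r̄)² = 980.3171; sample σ = √(980.3171/6) = 12.7823%
VaR = −(r̄ − z·σ) = −(7.2571 − 2.326 × 12.7823) = −(-22.4745) = 22.4745%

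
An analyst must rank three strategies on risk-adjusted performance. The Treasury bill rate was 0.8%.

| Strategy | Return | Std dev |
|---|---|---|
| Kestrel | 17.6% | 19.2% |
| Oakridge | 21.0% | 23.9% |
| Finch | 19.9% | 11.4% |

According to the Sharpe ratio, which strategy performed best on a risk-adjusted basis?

Kestrel: Sharpe ratio = (17.6% − 0.8%) / 19.2% = 0.875
Oakridge: Sharpe ratio = (21.0% − 0.8%) / 23.9% = 0.845
Finch: Sharpe ratio = (19.9% − 0.8%) / 11.4% = 1.675
Highest: Finch (1.675).

Finch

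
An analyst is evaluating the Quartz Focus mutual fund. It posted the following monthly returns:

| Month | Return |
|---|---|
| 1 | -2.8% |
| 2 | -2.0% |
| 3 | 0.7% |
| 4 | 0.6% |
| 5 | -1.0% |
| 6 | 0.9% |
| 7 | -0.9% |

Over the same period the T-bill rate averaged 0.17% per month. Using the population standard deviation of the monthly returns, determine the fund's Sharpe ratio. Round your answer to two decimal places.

-0.61

Mean return r̄ = -4.50 / 7 = -0.6429%
Σ(r − r̄)² = 12.4171; population σ = √(12.4171/7) = 1.3319%
Sharpe = (r̄ − rf) / σ = (-0.6429 − 0.17) / 1.3319 = -0.8129 / 1.3319 = -0.6103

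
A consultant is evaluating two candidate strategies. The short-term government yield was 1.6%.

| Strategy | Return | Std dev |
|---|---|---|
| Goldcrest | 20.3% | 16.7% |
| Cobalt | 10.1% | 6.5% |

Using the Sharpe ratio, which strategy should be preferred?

Goldcrest: Sharpe ratio = (20.3% − 1.6%) / 16.7% = 1.120
Cobalt: Sharpe ratio = (10.1% − 1.6%) / 6.5% = 1.308
Highest: Cobalt (1.308).

Cobalt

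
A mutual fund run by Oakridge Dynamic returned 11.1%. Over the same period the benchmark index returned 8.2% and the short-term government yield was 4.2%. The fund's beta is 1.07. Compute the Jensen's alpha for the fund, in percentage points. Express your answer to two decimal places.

2.62

CAPM expected return = Rf + β(Rm − Rf) = 4.2% + 1.07 × (8.2% − 4.2%) = 4.2 + 1.07 × 4.00 = 8.4800%
Jensen's α = Rp − E[R] = 11.1% − 8.4800% = 2.6200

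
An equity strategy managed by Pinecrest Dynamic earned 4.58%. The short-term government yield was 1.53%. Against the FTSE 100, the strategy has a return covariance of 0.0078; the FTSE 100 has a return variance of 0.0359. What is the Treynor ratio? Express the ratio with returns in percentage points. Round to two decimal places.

β = Cov / Var = 0.0078 / 0.0359 = 0.2173
Treynor = (Rp − Rf) / β = (4.58% − 1.53%) / 0.2173 = 3.05 / 0.2173 = 14.0359

14.04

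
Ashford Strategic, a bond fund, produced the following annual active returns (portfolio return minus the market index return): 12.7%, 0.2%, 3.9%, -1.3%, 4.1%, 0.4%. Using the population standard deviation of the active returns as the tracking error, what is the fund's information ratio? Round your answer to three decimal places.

0.720

Mean return μ = 20.00 / 6 = 3.3333%
Σ(r − μ)² = (12.7 − 3.3333)² + (0.2 − 3.3333)² + (3.9 − 3.3333)² + … = 128.5333
σ = √[128.5333 / 6] = 4.6284%
IR = μ / tracking error = 3.3333 / 4.6284 = 0.7202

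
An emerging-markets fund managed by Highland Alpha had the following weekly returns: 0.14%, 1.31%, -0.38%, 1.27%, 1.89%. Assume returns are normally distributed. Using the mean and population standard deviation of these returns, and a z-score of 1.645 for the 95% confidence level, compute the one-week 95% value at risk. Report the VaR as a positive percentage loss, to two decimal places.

0.53

μ = (0.14 + 1.31 − 0.38 + 1.27 + 1.89) / 5 = 0.8460%
Σ(r − μ)² = (0.14 − 0.8460)² + (1.31 − 0.8460)² + … = 3.4865
population σ = √(3.4865 / 5) = √0.6973 = 0.8350%
VaR = −(μ − z·σ) = −(0.8460 − 1.645 × 0.8350) = −(-0.5276) = 0.5276%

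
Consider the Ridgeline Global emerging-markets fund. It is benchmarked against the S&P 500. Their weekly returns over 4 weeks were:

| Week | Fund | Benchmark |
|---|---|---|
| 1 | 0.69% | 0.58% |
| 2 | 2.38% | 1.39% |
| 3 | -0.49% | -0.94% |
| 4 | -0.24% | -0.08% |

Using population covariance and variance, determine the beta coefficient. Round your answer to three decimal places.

r̄p = 0.5850%,  r̄m = 0.2375%
Cov = Σ(rp − r̄p)(rm − r̄m) / 4 = 0.9081
Var(rm) = Σ(rm − r̄m)² / 4 = 0.7332
β = Cov / Var = 0.9081 / 0.7332 = 1.2385

1.239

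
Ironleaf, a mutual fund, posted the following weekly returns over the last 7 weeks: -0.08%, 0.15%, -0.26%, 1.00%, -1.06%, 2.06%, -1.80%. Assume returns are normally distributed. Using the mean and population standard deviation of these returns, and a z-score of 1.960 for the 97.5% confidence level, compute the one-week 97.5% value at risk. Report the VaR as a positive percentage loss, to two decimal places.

2.31

Mean return r̄ = 0.010 / 7 = 0.0014%
Σ(r − r̄)² = (-0.08 − 0.0014)² + (0.15 − 0.0014)² + (-0.26 − 0.0014)² + … = 9.7037
σ = √[9.7037 / 7] = 1.1774%
VaR = −(r̄ − z·σ) = −(0.0014 − 1.960 × 1.1774) = −(-2.3063) = 2.3063%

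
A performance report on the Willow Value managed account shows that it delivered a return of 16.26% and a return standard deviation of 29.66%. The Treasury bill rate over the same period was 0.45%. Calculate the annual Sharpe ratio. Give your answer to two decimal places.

Sharpe = (Rp − Rf) / σp = (16.26% − 0.45%) / 29.66% = 15.81% / 29.66% = 0.5330

0.53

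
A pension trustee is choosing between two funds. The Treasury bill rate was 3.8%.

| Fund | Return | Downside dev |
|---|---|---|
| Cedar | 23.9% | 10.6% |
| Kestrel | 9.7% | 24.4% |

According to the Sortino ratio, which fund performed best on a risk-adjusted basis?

Cedar: Sortino ratio = (23.9% − 3.8%) / 10.6% = 1.896
Kestrel: Sortino ratio = (9.7% − 3.8%) / 24.4% = 0.242
Highest: Cedar (1.896).

Cedar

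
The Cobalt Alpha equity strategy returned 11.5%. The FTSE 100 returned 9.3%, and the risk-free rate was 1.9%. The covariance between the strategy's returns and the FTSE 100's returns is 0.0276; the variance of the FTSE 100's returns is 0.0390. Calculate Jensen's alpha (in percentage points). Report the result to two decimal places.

β = Cov / Var = 0.0276 / 0.0390 = 0.7077
E[R] = Rf + β(Rm − Rf) = 1.9% + 0.7077 × (9.3% − 1.9%) = 7.1370%
α = Rp − E[R] = 11.5% − 7.1370% = 4.3630

4.36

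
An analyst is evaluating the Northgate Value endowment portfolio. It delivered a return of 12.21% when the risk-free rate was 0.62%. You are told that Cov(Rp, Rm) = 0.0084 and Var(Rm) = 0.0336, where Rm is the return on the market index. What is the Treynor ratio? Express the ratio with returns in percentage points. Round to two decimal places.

β = Cov / Var = 0.0084 / 0.0336 = 0.2500
Treynor = (Rp − Rf) / β = (12.21% − 0.62%) / 0.2500 = 11.59 / 0.2500 = 46.3600

46.36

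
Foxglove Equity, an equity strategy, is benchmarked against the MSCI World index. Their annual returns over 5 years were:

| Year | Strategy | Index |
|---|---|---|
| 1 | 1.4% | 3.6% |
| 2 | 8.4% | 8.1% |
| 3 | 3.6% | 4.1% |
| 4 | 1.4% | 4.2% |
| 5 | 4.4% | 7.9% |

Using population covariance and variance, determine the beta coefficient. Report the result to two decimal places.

r̄p = 3.8400%,  r̄m = 5.5800%
Cov = Σ(rp − r̄p)(rm − r̄m) / 5 = 4.2688
Var(rm) = Σ(rm − r̄m)² / 5 = 3.9496
β = Cov / Var = 4.2688 / 3.9496 = 1.0808

1.08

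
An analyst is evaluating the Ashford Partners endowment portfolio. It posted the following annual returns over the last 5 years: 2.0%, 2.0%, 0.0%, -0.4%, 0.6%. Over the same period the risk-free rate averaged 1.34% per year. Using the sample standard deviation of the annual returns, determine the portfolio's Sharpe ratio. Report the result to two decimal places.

-0.45

Mean return r̄ = 4.20 / 5 = 0.8400%
Sample std dev = √[4.9920 / 4] = 1.1171%
Sharpe = (r̄ − rf) / σ = (0.8400 − 1.34) / 1.1171 = -0.5000 / 1.1171 = -0.4476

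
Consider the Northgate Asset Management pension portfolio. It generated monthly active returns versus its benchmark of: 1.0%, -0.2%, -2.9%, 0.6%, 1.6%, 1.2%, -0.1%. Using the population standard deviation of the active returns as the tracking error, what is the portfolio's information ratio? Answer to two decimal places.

μ = (1 − 0.2 − 2.9 + 0.6 + 1.6 + 1.2 − 0.1) / 7 = 0.1714%
Σ(r − μ)² = (1 − 0.1714)² + (-0.2 − 0.1714)² + (-2.9 − 0.1714)² + … = 13.6143
population σ = √(13.6143 / 7) = √1.9449 = 1.3946%
IR = μ / tracking error = 0.1714 / 1.3946 = 0.1229

0.12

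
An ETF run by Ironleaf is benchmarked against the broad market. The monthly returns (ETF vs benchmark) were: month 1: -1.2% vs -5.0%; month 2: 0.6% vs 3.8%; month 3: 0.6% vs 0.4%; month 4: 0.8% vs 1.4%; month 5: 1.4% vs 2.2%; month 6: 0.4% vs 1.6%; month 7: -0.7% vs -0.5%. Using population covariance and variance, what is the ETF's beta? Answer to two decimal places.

r̄p = 0.2714%,  r̄m = 0.5571%
Cov = Σ(rp − r̄p)(rm − r̄m) / 7 = 1.8073
Var(rm) = Σ(rm − r̄m)² / 7 = 6.7196
β = Cov / Var = 1.8073 / 6.7196 = 0.2690

0.27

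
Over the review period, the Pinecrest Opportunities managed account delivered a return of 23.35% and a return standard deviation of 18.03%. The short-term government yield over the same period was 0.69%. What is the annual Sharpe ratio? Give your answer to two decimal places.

1.26

Sharpe = (Rp − Rf) / σp = (23.35% − 0.69%) / 18.03% = 22.66% / 18.03% = 1.2568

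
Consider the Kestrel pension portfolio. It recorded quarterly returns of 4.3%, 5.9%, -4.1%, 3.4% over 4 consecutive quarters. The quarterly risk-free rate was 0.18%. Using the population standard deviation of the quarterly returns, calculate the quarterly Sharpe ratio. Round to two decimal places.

0.57

μ = (4.3 + 5.9 − 4.1 + 3.4) / 4 = 2.3750%
Σ(r − μ)² = 59.1075; population σ = √(59.1075/4) = 3.8441%
Sharpe = (μ − rf) / σ = (2.3750 − 0.18) / 3.8441 = 2.1950 / 3.8441 = 0.5710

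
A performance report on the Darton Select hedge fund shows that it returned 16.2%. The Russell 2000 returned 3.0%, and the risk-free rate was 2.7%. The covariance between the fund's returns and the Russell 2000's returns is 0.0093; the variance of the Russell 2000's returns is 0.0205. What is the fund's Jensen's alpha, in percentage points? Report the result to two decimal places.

β = Cov / Var = 0.0093 / 0.0205 = 0.4537
E[R] = Rf + β(Rm − Rf) = 2.7% + 0.4537 × (3.0% − 2.7%) = 2.8361%
α = Rp − E[R] = 16.2% − 2.8361% = 13.3639

13.36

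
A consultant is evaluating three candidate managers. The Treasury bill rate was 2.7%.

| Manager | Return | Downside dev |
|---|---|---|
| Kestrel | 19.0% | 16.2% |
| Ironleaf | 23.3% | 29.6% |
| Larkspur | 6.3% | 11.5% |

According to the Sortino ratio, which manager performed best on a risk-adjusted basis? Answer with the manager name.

Kestrel

Kestrel: Sortino ratio = (19.0% − 2.7%) / 16.2% = 1.006
Ironleaf: Sortino ratio = (23.3% − 2.7%) / 29.6% = 0.696
Larkspur: Sortino ratio = (6.3% − 2.7%) / 11.5% = 0.313
Highest: Kestrel (1.006).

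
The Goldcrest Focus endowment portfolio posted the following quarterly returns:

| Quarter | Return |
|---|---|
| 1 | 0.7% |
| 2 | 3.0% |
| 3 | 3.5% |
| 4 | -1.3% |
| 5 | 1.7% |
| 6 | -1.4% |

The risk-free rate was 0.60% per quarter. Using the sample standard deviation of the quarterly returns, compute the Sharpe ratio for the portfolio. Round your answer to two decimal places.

r̄ = (0.7 + 3 + 3.5 − 1.3 + 1.7 − 1.4) / 6 = 6.20 / 6 = 1.0333%
Sample std dev = √[21.8733 / 5] = 2.0916%
Sharpe = (r̄ − rf) / σ = (1.0333 − 0.6) / 2.0916 = 0.4333 / 2.0916 = 0.2072

0.21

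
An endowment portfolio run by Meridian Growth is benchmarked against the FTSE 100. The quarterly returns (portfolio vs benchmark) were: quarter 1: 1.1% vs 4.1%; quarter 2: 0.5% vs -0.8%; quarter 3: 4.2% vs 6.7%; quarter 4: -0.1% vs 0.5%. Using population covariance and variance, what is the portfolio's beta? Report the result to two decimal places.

r̄p = 1.4250%,  r̄m = 2.6250%
Cov = Σ(rp − r̄p)(rm − r̄m) / 4 = 4.3094
Var(rm) = Σ(rm − r̄m)² / 4 = 8.7569
β = Cov / Var = 4.3094 / 8.7569 = 0.4921

0.49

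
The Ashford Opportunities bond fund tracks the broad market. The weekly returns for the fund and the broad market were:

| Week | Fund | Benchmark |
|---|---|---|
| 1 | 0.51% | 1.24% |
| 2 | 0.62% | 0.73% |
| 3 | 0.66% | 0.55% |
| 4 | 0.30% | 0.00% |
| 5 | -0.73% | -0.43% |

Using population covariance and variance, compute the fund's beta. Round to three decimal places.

0.709

r̄p = 0.2720%,  r̄m = 0.4180%
Cov = Σ(rp − r̄p)(rm − r̄m) / 5 = 0.2387
Var(rm) = Σ(rm − r̄m)² / 5 = 0.3369
β = Cov / Var = 0.2387 / 0.3369 = 0.7085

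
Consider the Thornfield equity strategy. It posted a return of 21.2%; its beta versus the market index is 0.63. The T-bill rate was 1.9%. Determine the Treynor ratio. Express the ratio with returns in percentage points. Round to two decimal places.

30.63

Treynor = (Rp − Rf) / β = (21.2% − 1.9%) / 0.63 = 19.30 / 0.63 = 30.6349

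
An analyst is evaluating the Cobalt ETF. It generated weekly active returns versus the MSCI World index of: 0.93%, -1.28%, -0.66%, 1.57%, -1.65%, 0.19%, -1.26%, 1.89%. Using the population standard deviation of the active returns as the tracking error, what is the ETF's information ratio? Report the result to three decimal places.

r̄ = (0.93 − 1.28 − 0.66 + 1.57 − 1.65 + 0.19 − 1.26 + 1.89) / 8 = -0.270 / 8 = -0.0338%
Σ(r − r̄)² = (0.93 − (-0.0338))² + (-1.28 − (-0.0338))² + (-0.66 − (-0.0338))² + … = 13.3130
population σ = √(13.3130 / 8) = √1.6641 = 1.2900%
IR = r̄ / tracking error = -0.0338 / 1.2900 = -0.0262

-0.026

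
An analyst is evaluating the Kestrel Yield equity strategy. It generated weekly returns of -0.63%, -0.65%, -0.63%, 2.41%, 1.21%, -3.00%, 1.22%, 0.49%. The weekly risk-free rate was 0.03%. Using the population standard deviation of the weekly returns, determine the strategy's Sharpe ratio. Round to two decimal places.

r̄ = (-0.63 − 0.65 − 0.63 + 2.41 + 1.21 − 3 + 1.22 + 0.49) / 8 = 0.0525%
Σ(r − r̄)² = (-0.63 − 0.0525)² + (-0.65 − 0.0525)² + … = 19.1950
population σ = √(19.1950 / 8) = √2.3994 = 1.5490%
Sharpe = (r̄ − rf) / σ = (0.0525 − 0.03) / 1.5490 = 0.0225 / 1.5490 = 0.0145

0.01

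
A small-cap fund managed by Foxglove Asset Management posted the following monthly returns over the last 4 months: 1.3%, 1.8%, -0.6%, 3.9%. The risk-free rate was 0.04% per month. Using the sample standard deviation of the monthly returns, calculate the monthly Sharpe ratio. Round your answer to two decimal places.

Mean return r̄ = 6.40 / 4 = 1.6000%
Σ(r − r̄)² = 10.2600; sample σ = √(10.2600/3) = 1.8493%
Sharpe = (r̄ − rf) / σ = (1.6000 − 0.04) / 1.8493 = 1.5600 / 1.8493 = 0.8436

0.84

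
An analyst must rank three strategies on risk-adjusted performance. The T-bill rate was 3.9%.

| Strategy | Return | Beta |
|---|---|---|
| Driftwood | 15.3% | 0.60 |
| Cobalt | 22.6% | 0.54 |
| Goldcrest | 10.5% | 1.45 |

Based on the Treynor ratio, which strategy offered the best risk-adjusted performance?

Cobalt

Driftwood: Treynor = (15.3% − 3.9%) / 0.60 = 19.000
Cobalt: Treynor = (22.6% − 3.9%) / 0.54 = 34.630
Goldcrest: Treynor = (10.5% − 3.9%) / 1.45 = 4.552
Highest: Cobalt (34.630).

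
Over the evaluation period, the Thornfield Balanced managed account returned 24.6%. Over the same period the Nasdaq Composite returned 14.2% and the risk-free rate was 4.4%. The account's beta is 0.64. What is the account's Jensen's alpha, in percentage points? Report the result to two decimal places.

CAPM expected return = Rf + β(Rm − Rf) = 4.4% + 0.64 × (14.2% − 4.4%) = 4.4 + 0.64 × 9.80 = 10.6720%
Jensen's α = Rp − E[R] = 24.6% − 10.6720% = 13.9280

13.93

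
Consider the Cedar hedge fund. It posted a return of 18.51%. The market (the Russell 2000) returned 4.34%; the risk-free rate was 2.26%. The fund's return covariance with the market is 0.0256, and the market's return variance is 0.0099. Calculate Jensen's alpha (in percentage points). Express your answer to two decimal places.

10.87

β = Cov / Var = 0.0256 / 0.0099 = 2.5859
E[R] = Rf + β(Rm − Rf) = 2.26% + 2.5859 × (4.34% − 2.26%) = 7.6387%
α = Rp − E[R] = 18.51% − 7.6387% = 10.8713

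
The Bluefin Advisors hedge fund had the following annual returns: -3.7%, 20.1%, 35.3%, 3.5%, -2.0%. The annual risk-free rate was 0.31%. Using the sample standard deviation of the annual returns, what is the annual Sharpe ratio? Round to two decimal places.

0.62

μ = (-3.7 + 20.1 + 35.3 + 3.5 − 2) / 5 = 53.20 / 5 = 10.6400%
Σ(r − μ)² = (-3.7 − 10.6400)² + (20.1 − 10.6400)² + … = 1113.9920
σ = √[1113.9920 / 4] = 16.6883%
Sharpe = (μ − rf) / σ = (10.6400 − 0.31) / 16.6883 = 10.3300 / 16.6883 = 0.6190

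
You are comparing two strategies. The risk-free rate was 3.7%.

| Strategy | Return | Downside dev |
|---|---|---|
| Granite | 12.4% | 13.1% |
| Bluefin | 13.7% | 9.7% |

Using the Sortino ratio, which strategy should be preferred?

Granite: Sortino ratio = (12.4% − 3.7%) / 13.1% = 0.664
Bluefin: Sortino ratio = (13.7% − 3.7%) / 9.7% = 1.031
Highest: Bluefin (1.031).

Bluefin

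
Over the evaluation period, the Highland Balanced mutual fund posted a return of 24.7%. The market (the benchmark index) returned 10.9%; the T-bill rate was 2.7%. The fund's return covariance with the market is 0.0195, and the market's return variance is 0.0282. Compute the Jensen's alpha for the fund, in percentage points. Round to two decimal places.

16.33

β = Cov / Var = 0.0195 / 0.0282 = 0.6915
E[R] = Rf + β(Rm − Rf) = 2.7% + 0.6915 × (10.9% − 2.7%) = 8.3703%
α = Rp − E[R] = 24.7% − 8.3703% = 16.3297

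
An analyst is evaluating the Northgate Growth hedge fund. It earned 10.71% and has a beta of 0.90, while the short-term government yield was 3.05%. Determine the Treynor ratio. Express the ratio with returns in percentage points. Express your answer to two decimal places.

8.51

Treynor = (Rp − Rf) / β = (10.71% − 3.05%) / 0.90 = 7.66 / 0.90 = 8.5111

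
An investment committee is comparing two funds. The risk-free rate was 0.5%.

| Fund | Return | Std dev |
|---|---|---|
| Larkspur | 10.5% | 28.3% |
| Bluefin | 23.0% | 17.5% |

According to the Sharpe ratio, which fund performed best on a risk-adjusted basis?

Larkspur: Sharpe ratio = (10.5% − 0.5%) / 28.3% = 0.353
Bluefin: Sharpe ratio = (23.0% − 0.5%) / 17.5% = 1.286
Highest: Bluefin (1.286).

Bluefin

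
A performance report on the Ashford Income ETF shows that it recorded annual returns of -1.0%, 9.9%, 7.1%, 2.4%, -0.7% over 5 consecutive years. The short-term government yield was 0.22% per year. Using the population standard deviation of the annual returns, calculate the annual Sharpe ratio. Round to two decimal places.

Mean return r̄ = 17.70 / 5 = 3.5400%
Σ(r − r̄)² = (-1 − 3.5400)² + (9.9 − 3.5400)² + (7.1 − 3.5400)² + … = 93.0120
population σ = √(93.0120 / 5) = √18.6024 = 4.3130%
Sharpe = (r̄ − rf) / σ = (3.5400 − 0.22) / 4.3130 = 3.3200 / 4.3130 = 0.7698

0.77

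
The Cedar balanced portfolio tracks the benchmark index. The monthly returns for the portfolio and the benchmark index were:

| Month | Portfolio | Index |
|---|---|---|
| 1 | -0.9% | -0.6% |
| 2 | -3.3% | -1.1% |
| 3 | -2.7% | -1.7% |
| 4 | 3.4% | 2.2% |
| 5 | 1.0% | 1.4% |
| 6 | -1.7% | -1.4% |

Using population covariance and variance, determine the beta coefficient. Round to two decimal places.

1.48

r̄p = -0.7000%,  r̄m = -0.2000%
Cov = Σ(rp − r̄p)(rm − r̄m) / 6 = 3.1967
Var(rm) = Σ(rm − r̄m)² / 6 = 2.1633
β = Cov / Var = 3.1967 / 2.1633 = 1.4777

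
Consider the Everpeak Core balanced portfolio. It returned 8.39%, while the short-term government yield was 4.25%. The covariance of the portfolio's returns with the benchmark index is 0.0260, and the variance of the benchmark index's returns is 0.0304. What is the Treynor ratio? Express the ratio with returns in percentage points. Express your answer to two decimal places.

β = Cov / Var = 0.0260 / 0.0304 = 0.8553
Treynor = (Rp − Rf) / β = (8.39% − 4.25%) / 0.8553 = 4.14 / 0.8553 = 4.8404

4.84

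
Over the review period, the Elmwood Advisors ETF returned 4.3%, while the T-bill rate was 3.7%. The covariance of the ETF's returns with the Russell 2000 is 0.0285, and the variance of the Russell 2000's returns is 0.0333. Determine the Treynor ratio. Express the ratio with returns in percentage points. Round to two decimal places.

β = Cov / Var = 0.0285 / 0.0333 = 0.8559
Treynor = (Rp − Rf) / β = (4.3% − 3.7%) / 0.8559 = 0.60 / 0.8559 = 0.7010

0.70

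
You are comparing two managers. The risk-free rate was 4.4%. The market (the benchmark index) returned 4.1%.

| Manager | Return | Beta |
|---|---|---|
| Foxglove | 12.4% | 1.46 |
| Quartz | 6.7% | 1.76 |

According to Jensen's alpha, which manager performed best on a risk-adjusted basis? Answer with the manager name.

Foxglove: α = 12.4% − [4.4% + 1.46 × (4.1% − 4.4%)] = 8.438
Quartz: α = 6.7% − [4.4% + 1.76 × (4.1% − 4.4%)] = 2.828
Highest: Foxglove (8.438).

Foxglove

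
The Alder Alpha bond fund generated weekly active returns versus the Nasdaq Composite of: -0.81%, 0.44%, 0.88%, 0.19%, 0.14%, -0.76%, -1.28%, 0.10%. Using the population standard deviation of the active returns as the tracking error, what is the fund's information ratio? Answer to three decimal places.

-0.201

r̄ = (-0.81 + 0.44 + 0.88 + 0.19 + 0.14 − 0.76 − 1.28 + 0.1) / 8 = -0.1375%
Population σ = √[Σ(r − r̄)² / 8] = √[3.7546 / 8] = √0.4693 = 0.6851%
IR = r̄ / tracking error = -0.1375 / 0.6851 = -0.2007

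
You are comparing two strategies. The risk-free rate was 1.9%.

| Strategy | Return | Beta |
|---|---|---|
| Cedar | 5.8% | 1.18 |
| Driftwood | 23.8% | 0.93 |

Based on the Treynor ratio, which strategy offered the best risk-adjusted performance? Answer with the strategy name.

Cedar: Treynor = (5.8% − 1.9%) / 1.18 = 3.305
Driftwood: Treynor = (23.8% − 1.9%) / 0.93 = 23.548
Highest: Driftwood (23.548).

Driftwood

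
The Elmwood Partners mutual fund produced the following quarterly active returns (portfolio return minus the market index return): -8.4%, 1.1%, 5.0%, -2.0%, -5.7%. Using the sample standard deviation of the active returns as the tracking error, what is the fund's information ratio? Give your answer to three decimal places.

μ = (-8.4 + 1.1 + 5 − 2 − 5.7) / 5 = -2.0000%
Σ(r − μ)² = 113.2600; sample σ = √(113.2600/4) = 5.3212%
IR = μ / tracking error = -2.0000 / 5.3212 = -0.3759

-0.376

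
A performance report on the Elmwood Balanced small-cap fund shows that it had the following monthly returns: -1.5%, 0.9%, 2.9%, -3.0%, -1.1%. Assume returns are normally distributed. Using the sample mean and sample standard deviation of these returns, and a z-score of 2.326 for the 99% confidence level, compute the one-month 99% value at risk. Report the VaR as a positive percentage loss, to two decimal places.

5.69

r̄ = (-1.5 + 0.9 + 2.9 − 3 − 1.1) / 5 = -0.3600%
Σ(r − r̄)² = (-1.5 − (-0.3600))² + (0.9 − (-0.3600))² + … = 21.0320
σ = √[21.0320 / 4] = 2.2930%
VaR = −(r̄ − z·σ) = −(-0.3600 − 2.326 × 2.2930) = −(-5.6935) = 5.6935%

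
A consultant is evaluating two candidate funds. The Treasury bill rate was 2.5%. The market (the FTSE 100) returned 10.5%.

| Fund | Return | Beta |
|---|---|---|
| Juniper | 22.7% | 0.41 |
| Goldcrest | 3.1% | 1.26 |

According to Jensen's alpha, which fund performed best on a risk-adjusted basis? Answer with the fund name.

Juniper

Juniper: α = 22.7% − [2.5% + 0.41 × (10.5% − 2.5%)] = 16.920
Goldcrest: α = 3.1% − [2.5% + 1.26 × (10.5% − 2.5%)] = -9.480
Highest: Juniper (16.920).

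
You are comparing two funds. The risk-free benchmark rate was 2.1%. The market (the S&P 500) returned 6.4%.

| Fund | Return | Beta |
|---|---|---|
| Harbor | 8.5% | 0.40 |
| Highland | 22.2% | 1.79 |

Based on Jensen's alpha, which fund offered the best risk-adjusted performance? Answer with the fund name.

Harbor: α = 8.5% − [2.1% + 0.40 × (6.4% − 2.1%)] = 4.680
Highland: α = 22.2% − [2.1% + 1.79 × (6.4% − 2.1%)] = 12.403
Highest: Highland (12.403).

Highland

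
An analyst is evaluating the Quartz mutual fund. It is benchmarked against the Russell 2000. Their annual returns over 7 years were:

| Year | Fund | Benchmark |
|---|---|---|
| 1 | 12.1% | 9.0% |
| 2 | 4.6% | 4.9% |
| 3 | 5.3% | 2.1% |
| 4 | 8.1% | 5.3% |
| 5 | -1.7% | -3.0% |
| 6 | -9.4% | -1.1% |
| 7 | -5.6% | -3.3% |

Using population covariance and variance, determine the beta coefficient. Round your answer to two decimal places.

1.47

r̄p = 1.9143%,  r̄m = 1.9857%
Cov = Σ(rp − r̄p)(rm − r̄m) / 7 = 27.5445
Var(rm) = Σ(rm − r̄m)² / 7 = 18.7155
β = Cov / Var = 27.5445 / 18.7155 = 1.4717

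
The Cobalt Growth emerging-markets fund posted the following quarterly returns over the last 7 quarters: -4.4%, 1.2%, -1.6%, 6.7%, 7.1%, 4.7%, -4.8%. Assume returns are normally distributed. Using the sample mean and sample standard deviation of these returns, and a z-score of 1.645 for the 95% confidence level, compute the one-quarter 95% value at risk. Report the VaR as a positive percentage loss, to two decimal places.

μ = (-4.4 + 1.2 − 1.6 + 6.7 + 7.1 + 4.7 − 4.8) / 7 = 1.2714%
Sample std dev = √[152.4743 / 6] = 5.0411%
VaR = −(μ − z·σ) = −(1.2714 − 1.645 × 5.0411) = −(-7.0212) = 7.0212%

7.02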